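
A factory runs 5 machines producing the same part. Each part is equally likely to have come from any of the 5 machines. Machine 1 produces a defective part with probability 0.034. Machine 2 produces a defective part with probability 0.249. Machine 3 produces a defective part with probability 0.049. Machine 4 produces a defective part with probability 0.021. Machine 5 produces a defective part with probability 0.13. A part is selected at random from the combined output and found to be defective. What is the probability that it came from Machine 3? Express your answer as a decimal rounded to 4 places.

P(defective|M1) = 0.034; P(defective|M2) = 0.249; P(defective|M3) = 0.049; P(defective|M4) = 0.021; P(defective|M5) = 0.13.
Prior × likelihood for each source: 0.2·0.034=0.006800, 0.2·0.249=0.04980, 0.2·0.049=0.009800, 0.2·0.021=0.004200, 0.2·0.13=0.02600. Summing gives P(defective) = 0.096600.
P(Machine 3 | defective) = 0.009800 / 0.096600 = 0.1014.

Posterior probability ≈ 0.1014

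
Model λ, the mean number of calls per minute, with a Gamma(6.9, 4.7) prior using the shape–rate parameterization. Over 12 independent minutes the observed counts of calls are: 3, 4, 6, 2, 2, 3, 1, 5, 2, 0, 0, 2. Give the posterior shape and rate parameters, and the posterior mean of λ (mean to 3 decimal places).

Total count ∑xᵢ = 30 over n = 12 minutes.
Gamma is conjugate to the Poisson likelihood: posterior is Gamma(shape = 6.9+30 = 36.9, rate = 4.7+12 = 16.7).
Posterior mean = shape/rate = 36.9/16.7 = 2.210.

Posterior: Gamma(shape=36.9, rate=16.7); mean ≈ 2.210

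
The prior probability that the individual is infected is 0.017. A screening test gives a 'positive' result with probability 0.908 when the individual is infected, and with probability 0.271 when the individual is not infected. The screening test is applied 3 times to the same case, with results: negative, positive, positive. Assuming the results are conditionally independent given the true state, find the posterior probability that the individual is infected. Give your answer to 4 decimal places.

With H the event that the individual is infected, the joint likelihood of the observed sequence is P(data|H) = 0.092·0.908·0.908 = 0.075851 and P(data|¬H) = 0.729·0.271·0.271 = 0.053538.
Bayes: P(H|data) = 0.017·0.075851 / (0.017·0.075851 + 0.983·0.053538) = 0.0012895/0.053918 = 0.0239.

Posterior P(H) ≈ 0.0239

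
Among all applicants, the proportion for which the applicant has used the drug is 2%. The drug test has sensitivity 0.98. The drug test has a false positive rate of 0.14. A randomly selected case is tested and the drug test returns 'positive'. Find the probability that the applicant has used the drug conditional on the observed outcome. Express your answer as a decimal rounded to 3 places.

P(H | E) ≈ 0.125

Write H for 'the applicant has used the drug'. Prior odds H:¬H = 0.02/0.98 = 0.020408. For the 'positive' outcome, the likelihood ratio is 0.98/0.14 = 7.0000.
Posterior odds = 0.020408 × 7.0000 = 0.14286, so P(H|E) = 0.14286/(1+0.14286) = 0.125.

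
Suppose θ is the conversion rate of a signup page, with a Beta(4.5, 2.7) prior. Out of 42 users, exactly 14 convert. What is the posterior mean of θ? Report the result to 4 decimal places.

Observing 14 successes and 28 failures updates Beta(4.5, 2.7) by adding the success and failure counts to the two shape parameters: α = 4.5+14 = 18.5, β = 2.7+28 = 30.7.
Posterior mean = α/(α+β) = 18.5/49.2 = 0.3760.

Posterior mean ≈ 0.3760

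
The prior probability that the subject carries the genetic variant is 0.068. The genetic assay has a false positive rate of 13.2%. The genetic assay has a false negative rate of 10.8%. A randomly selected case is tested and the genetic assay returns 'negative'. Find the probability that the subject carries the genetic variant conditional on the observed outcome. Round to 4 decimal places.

P(H | E) ≈ 0.0090

Write H for 'the subject carries the genetic variant'. Prior odds H:¬H = 0.068/0.932 = 0.072961. For the 'negative' outcome, the likelihood ratio is 0.108/0.868 = 0.12442.
Posterior odds = 0.072961 × 0.12442 = 0.0090781, so P(H|E) = 0.0090781/(1+0.0090781) = 0.0090.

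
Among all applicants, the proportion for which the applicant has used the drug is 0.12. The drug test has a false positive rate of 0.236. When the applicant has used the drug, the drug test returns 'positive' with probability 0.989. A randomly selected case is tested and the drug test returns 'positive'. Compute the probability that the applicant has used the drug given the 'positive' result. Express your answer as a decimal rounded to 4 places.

P(H | E) ≈ 0.3636

Write H for 'the applicant has used the drug'. Prior odds H:¬H = 0.12/0.88 = 0.13636. For the 'positive' outcome, the likelihood ratio is 0.989/0.236 = 4.1907.
Posterior odds = 0.13636 × 4.1907 = 0.57146, so P(H|E) = 0.57146/(1+0.57146) = 0.3636.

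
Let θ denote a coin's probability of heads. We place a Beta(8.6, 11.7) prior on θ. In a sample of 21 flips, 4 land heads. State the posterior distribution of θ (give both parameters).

Posterior: Beta(12.6, 28.7)

Observing 4 successes and 17 failures updates Beta(8.6, 11.7) by adding the success and failure counts to the two shape parameters: α = 8.6+4 = 12.6, β = 11.7+17 = 28.7.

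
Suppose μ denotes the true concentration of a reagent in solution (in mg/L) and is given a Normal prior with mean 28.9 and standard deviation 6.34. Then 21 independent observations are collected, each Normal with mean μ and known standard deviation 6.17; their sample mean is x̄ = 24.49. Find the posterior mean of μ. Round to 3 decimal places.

Posterior mean ≈ 24.680

Prior precision 1/τ₀² = 1/6.34² = 0.0248783; data precision n/σ² = 21/6.17² = 0.551631.
Posterior precision = 0.0248783 + 0.551631 = 0.576510.
Posterior mean = (0.0248783·28.9 + 0.551631·24.49) / 0.576510 = 24.680.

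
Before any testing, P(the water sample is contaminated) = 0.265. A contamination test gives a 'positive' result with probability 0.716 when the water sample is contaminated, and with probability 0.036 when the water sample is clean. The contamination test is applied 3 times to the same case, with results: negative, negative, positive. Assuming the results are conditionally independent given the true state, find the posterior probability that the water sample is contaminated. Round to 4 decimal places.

With H the event that the water sample is contaminated, the joint likelihood of the observed sequence is P(data|H) = 0.284·0.284·0.716 = 0.057750 and P(data|¬H) = 0.964·0.964·0.036 = 0.033455.
Bayes: P(H|data) = 0.265·0.057750 / (0.265·0.057750 + 0.735·0.033455) = 0.015304/0.039893 = 0.3836.

Posterior P(H) ≈ 0.3836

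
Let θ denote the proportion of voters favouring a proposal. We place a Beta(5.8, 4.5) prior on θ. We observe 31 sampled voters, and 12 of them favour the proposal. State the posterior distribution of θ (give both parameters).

The binomial likelihood is conjugate to the Beta prior: with 12 successes and 19 failures, the posterior is Beta(5.8+12, 4.5+19) = Beta(17.8, 23.5).

Posterior: Beta(17.8, 23.5)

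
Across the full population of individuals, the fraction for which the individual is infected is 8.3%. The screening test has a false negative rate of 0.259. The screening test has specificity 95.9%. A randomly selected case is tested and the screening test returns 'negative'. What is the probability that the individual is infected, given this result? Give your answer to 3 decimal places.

P(H | E) ≈ 0.024

Let H be the event that the individual is infected. P(H) = 0.083, so P(¬H) = 0.917. With E the 'negative' result, P(E|H) = 0.259 and P(E|¬H) = 0.959.
P(E) = 0.259·0.083 + 0.959·0.917 = 0.021497 + 0.87940 = 0.90090.
By Bayes' theorem, P(H|E) = 0.021497 / 0.90090 = 0.024.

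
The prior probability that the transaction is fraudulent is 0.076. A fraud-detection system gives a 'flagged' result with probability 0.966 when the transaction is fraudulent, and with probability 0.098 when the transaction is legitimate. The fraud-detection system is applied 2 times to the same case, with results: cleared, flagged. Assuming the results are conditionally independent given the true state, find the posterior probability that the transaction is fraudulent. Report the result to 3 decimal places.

Posterior P(H) ≈ 0.030

With H the event that the transaction is fraudulent, the joint likelihood of the observed sequence is P(data|H) = 0.034·0.966 = 0.032844 and P(data|¬H) = 0.902·0.098 = 0.088396.
Bayes: P(H|data) = 0.076·0.032844 / (0.076·0.032844 + 0.924·0.088396) = 0.0024961/0.084174 = 0.0297.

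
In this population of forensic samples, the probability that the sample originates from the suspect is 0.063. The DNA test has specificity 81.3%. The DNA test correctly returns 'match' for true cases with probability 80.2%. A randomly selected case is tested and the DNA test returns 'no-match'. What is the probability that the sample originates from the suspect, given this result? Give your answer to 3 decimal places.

P(H | E) ≈ 0.016

Write H for 'the sample originates from the suspect'. Prior odds H:¬H = 0.063/0.937 = 0.067236. For the 'no-match' outcome, the likelihood ratio is 0.198/0.813 = 0.24354.
Posterior odds = 0.067236 × 0.24354 = 0.016375, so P(H|E) = 0.016375/(1+0.016375) = 0.016.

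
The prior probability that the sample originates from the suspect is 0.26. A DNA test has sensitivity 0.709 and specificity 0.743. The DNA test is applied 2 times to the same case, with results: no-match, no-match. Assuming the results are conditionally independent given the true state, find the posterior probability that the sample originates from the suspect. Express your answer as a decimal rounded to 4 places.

With H the event that the sample originates from the suspect, the joint likelihood of the observed sequence is P(data|H) = 0.291·0.291 = 0.084681 and P(data|¬H) = 0.743·0.743 = 0.55205.
Bayes: P(H|data) = 0.26·0.084681 / (0.26·0.084681 + 0.74·0.55205) = 0.022017/0.43053 = 0.0511.

Posterior P(H) ≈ 0.0511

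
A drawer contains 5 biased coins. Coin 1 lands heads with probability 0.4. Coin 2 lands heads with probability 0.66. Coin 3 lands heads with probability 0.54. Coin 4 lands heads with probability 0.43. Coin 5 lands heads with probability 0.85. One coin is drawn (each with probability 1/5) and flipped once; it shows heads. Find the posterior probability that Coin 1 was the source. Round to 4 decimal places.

P(heads|C1) = 0.4; P(heads|C2) = 0.66; P(heads|C3) = 0.54; P(heads|C4) = 0.43; P(heads|C5) = 0.85.
Prior × likelihood for each source: 0.2·0.4=0.08000, 0.2·0.66=0.1320, 0.2·0.54=0.1080, 0.2·0.43=0.08600, 0.2·0.85=0.1700. Summing gives P(heads) = 0.57600.
P(Coin 1 | heads) = 0.08000 / 0.57600 = 0.1389.

Posterior probability ≈ 0.1389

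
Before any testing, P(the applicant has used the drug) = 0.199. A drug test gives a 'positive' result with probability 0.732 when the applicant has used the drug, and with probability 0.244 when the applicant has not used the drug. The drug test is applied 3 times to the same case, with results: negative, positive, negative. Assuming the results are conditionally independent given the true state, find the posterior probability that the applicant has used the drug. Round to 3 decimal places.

Posterior P(H) ≈ 0.086

With H the event that the applicant has used the drug, the joint likelihood of the observed sequence is P(data|H) = 0.268·0.732·0.268 = 0.052575 and P(data|¬H) = 0.756·0.244·0.756 = 0.13945.
Bayes: P(H|data) = 0.199·0.052575 / (0.199·0.052575 + 0.801·0.13945) = 0.010462/0.12217 = 0.0856.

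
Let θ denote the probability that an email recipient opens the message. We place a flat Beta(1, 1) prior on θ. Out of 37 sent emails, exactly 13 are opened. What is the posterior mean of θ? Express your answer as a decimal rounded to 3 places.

The binomial likelihood is conjugate to the Beta prior: with 13 successes and 24 failures, the posterior is Beta(1+13, 1+24) = Beta(14, 25).
Posterior mean = α/(α+β) = 14/39 = 0.359.

Posterior mean ≈ 0.359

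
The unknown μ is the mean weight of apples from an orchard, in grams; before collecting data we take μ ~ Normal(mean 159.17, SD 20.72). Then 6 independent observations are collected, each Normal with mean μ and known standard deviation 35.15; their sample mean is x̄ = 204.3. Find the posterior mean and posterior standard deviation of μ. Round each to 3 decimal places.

Posterior mean ≈ 189.671; posterior SD ≈ 11.797

With known σ, the Normal prior is conjugate. Weight on the data is w = (n/σ²)/(n/σ² + 1/τ₀²) = 0.00485625/(0.00485625+0.00232927) = 0.67584.
Posterior mean = w·x̄ + (1−w)·μ₀ = 0.67584·204.3 + 0.32416·159.17 = 189.671. Posterior variance = 1/(0.00485625+0.00232927) = 139.169, so SD = 11.797.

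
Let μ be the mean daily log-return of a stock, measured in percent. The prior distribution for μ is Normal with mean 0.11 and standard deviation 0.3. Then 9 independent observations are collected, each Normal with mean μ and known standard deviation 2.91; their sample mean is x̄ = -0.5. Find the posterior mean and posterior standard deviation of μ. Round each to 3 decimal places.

Prior precision 1/τ₀² = 1/0.3² = 11.1111; data precision n/σ² = 9/2.91² = 1.06281.
Posterior precision = 11.1111 + 1.06281 = 12.1739, giving posterior SD = 1/√12.1739 = 0.287.
Posterior mean = (11.1111·0.11 + 1.06281·-0.5) / 12.1739 = 0.057.

Posterior mean ≈ 0.057; posterior SD ≈ 0.287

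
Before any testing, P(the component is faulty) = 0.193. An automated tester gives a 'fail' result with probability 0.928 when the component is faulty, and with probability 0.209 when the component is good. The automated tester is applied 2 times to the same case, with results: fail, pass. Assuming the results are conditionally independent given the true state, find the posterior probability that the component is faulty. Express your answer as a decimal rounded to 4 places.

Posterior P(H) ≈ 0.0881

With H the event that the component is faulty, the joint likelihood of the observed sequence is P(data|H) = 0.928·0.072 = 0.066816 and P(data|¬H) = 0.209·0.791 = 0.16532.
Bayes: P(H|data) = 0.193·0.066816 / (0.193·0.066816 + 0.807·0.16532) = 0.012895/0.14631 = 0.0881.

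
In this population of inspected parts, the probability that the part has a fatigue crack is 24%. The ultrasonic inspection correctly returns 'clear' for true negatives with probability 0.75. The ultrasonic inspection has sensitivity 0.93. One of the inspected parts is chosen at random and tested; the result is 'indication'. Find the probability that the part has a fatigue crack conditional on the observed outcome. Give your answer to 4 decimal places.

P(H | E) ≈ 0.5402

Write H for 'the part has a fatigue crack'. Prior odds H:¬H = 0.24/0.76 = 0.31579. For the 'indication' outcome, the likelihood ratio is 0.93/0.25 = 3.7200.
Posterior odds = 0.31579 × 3.7200 = 1.1747, so P(H|E) = 1.1747/(1+1.1747) = 0.5402.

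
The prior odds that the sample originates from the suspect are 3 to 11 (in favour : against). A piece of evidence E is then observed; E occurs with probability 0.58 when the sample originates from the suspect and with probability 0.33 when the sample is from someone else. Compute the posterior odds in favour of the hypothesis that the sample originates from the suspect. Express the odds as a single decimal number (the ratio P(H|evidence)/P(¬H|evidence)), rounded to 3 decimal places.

Posterior odds ≈ 0.479

Prior odds = 3/11 = 0.27273. In log-odds, ln(0.27273) = -1.2993.
Add log likelihood ratio: ln(1.7576) = 0.56394.
Posterior log-odds = -0.73535, so posterior odds = exp(-0.73535) = 0.47934.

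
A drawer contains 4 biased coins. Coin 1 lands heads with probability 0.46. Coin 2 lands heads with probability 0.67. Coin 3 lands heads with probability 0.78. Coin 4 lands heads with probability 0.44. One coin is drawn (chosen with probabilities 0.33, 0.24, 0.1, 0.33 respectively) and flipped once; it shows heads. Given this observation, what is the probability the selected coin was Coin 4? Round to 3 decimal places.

Posterior probability ≈ 0.271

Tabulate prior·likelihood by source: [1] prior 0.33, lik 0.46, product 0.1518; [2] prior 0.24, lik 0.67, product 0.1608; [3] prior 0.1, lik 0.78, product 0.07800; [4] prior 0.33, lik 0.44, product 0.1452.
Normalizing constant = 0.53580; the posterior for Coin 4 is its product over the sum, 0.1452/0.53580 = 0.271.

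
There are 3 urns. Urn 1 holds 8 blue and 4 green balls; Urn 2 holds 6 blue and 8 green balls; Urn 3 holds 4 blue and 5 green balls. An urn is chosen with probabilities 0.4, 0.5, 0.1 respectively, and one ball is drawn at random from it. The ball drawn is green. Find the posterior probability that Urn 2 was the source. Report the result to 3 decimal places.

Tabulate prior·likelihood by source: [1] prior 0.4, lik 0.3333, product 0.1333; [2] prior 0.5, lik 0.5714, product 0.2857; [3] prior 0.1, lik 0.5556, product 0.05556.
Normalizing constant = 0.47460; the posterior for Urn 2 is its product over the sum, 0.2857/0.47460 = 0.602.

Posterior probability ≈ 0.602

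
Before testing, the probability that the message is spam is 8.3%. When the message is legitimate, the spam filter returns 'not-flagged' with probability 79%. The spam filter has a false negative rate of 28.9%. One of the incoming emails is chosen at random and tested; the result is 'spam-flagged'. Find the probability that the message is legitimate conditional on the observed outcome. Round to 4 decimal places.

Let H be the event that the message is spam. P(H) = 0.083, so P(¬H) = 0.917. With E the 'spam-flagged' result, P(E|H) = 0.711 and P(E|¬H) = 0.21.
P(E) = 0.711·0.083 + 0.21·0.917 = 0.059013 + 0.19257 = 0.25158.
By Bayes' theorem, P(H|E) = 0.059013 / 0.25158 = 0.2346. Hence P(¬H|E) = 1 − 0.2346 = 0.7654.

P(¬H | E) ≈ 0.7654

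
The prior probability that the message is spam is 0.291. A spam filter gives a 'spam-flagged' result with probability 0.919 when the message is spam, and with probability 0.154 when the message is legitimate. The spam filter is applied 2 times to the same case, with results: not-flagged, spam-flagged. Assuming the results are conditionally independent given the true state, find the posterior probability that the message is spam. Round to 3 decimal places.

Let H be the event that the message is spam; start with P(H) = 0.291. P('spam-flagged'|H) = 0.919, P('spam-flagged'|¬H) = 0.154.
Update on result 1 ('not-flagged'): P(H) ← 0.081·0.2910 / (0.081·0.2910 + 0.846·0.7090) = 0.023571/0.62339 = 0.0378.
Update on result 2 ('spam-flagged'): P(H) ← 0.919·0.0378 / (0.919·0.0378 + 0.154·0.9622) = 0.034749/0.18293 = 0.1900.

Posterior P(H) ≈ 0.190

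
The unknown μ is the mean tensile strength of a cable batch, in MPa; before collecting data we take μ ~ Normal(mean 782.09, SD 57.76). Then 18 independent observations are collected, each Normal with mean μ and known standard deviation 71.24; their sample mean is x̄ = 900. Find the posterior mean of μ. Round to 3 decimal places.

With known σ, the Normal prior is conjugate. Weight on the data is w = (n/σ²)/(n/σ² + 1/τ₀²) = 0.00354670/(0.00354670+0.00029974) = 0.92207.
Posterior mean = w·x̄ + (1−w)·μ₀ = 0.92207·900 + 0.077927·782.09 = 890.812.

Posterior mean ≈ 890.812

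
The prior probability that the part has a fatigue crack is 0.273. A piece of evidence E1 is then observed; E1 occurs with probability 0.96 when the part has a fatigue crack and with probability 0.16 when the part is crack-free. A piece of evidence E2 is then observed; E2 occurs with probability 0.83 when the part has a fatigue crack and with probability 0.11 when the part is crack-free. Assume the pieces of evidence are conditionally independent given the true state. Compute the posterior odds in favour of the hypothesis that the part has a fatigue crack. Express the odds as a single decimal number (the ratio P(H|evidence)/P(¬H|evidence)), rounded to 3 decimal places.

Posterior odds ≈ 17.001

Prior odds = 0.273/(1−0.273) = 0.37552.
Likelihood ratio for E1 = 0.96/0.16 = 6.0000.
Likelihood ratio for E2 = 0.83/0.11 = 7.5455.
Posterior odds = prior odds × LR₁ × LR₂ = 17.001.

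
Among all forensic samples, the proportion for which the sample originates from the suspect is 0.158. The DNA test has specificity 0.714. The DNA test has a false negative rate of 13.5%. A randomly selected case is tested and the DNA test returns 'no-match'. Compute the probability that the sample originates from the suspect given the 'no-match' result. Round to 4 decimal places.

P(H | E) ≈ 0.0343

Let H be the event that the sample originates from the suspect. P(H) = 0.158, so P(¬H) = 0.842. With E the 'no-match' result, P(E|H) = 0.135 and P(E|¬H) = 0.714.
P(E) = 0.135·0.158 + 0.714·0.842 = 0.021330 + 0.60119 = 0.62252.
By Bayes' theorem, P(H|E) = 0.021330 / 0.62252 = 0.0343.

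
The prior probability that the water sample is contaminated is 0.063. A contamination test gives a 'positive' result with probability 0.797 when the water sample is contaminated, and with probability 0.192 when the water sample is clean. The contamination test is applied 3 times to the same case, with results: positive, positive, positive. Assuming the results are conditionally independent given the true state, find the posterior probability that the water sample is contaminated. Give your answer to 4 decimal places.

Let H be the event that the water sample is contaminated; start with P(H) = 0.063. P('positive'|H) = 0.797, P('positive'|¬H) = 0.192.
Update on result 1 ('positive'): P(H) ← 0.797·0.0630 / (0.797·0.0630 + 0.192·0.9370) = 0.050211/0.23012 = 0.2182.
Update on result 2 ('positive'): P(H) ← 0.797·0.2182 / (0.797·0.2182 + 0.192·0.7818) = 0.17391/0.32401 = 0.5367.
Update on result 3 ('positive'): P(H) ← 0.797·0.5367 / (0.797·0.5367 + 0.192·0.4633) = 0.42777/0.51672 = 0.8279.

Posterior P(H) ≈ 0.8279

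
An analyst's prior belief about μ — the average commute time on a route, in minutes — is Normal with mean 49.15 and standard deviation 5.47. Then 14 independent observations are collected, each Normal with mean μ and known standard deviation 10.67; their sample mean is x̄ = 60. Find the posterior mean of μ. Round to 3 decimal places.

With known σ, the Normal prior is conjugate. Weight on the data is w = (n/σ²)/(n/σ² + 1/τ₀²) = 0.122970/(0.122970+0.0334215) = 0.78630.
Posterior mean = w·x̄ + (1−w)·μ₀ = 0.78630·60 + 0.21370·49.15 = 57.681.

Posterior mean ≈ 57.681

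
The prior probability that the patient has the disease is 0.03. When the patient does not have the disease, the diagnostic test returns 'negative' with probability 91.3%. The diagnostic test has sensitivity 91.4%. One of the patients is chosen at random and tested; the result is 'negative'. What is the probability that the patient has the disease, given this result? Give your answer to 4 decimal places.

P(H | E) ≈ 0.0029

Let H be the event that the patient has the disease. P(H) = 0.03, so P(¬H) = 0.97. With E the 'negative' result, P(E|H) = 0.086 and P(E|¬H) = 0.913.
P(E) = 0.086·0.03 + 0.913·0.97 = 0.0025800 + 0.88561 = 0.88819.
By Bayes' theorem, P(H|E) = 0.0025800 / 0.88819 = 0.0029.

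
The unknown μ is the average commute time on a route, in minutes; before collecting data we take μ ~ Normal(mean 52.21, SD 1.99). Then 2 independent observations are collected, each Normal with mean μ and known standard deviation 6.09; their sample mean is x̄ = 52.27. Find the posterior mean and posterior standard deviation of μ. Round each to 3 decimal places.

With known σ, the Normal prior is conjugate. Weight on the data is w = (n/σ²)/(n/σ² + 1/τ₀²) = 0.0539257/(0.0539257+0.252519) = 0.17597.
Posterior mean = w·x̄ + (1−w)·μ₀ = 0.17597·52.27 + 0.82403·52.21 = 52.221. Posterior variance = 1/(0.0539257+0.252519) = 3.26323, so SD = 1.806.

Posterior mean ≈ 52.221; posterior SD ≈ 1.806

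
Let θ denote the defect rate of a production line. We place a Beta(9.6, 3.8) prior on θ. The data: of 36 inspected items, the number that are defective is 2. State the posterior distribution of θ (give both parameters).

Posterior: Beta(11.6, 37.8)

Observing 2 successes and 34 failures updates Beta(9.6, 3.8) by adding the success and failure counts to the two shape parameters: α = 9.6+2 = 11.6, β = 3.8+34 = 37.8.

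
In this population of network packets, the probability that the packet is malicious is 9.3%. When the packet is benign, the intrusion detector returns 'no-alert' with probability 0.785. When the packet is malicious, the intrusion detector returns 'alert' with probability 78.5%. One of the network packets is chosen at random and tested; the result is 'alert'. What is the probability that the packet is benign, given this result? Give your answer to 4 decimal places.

P(¬H | E) ≈ 0.7276

Write H for 'the packet is malicious'. Prior odds H:¬H = 0.093/0.907 = 0.10254. For the 'alert' outcome, the likelihood ratio is 0.785/0.215 = 3.6512.
Posterior odds = 0.10254 × 3.6512 = 0.37438, so P(H|E) = 0.37438/(1+0.37438) = 0.2724. Then P(¬H|E) = 1 − 0.2724 = 0.7276.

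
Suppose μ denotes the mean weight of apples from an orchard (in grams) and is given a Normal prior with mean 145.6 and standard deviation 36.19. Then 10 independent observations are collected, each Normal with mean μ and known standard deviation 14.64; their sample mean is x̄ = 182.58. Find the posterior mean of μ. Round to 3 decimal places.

With known σ, the Normal prior is conjugate. Weight on the data is w = (n/σ²)/(n/σ² + 1/τ₀²) = 0.0466571/(0.0466571+0.00076352) = 0.98390.
Posterior mean = w·x̄ + (1−w)·μ₀ = 0.98390·182.58 + 0.016101·145.6 = 181.985.

Posterior mean ≈ 181.985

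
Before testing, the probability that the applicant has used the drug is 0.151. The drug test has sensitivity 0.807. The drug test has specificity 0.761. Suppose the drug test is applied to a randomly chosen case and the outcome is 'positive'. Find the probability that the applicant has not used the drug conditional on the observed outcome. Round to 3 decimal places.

P(¬H | E) ≈ 0.625

Write H for 'the applicant has used the drug'. Prior odds H:¬H = 0.151/0.849 = 0.17786. For the 'positive' outcome, the likelihood ratio is 0.807/0.239 = 3.3766.
Posterior odds = 0.17786 × 3.3766 = 0.60054, so P(H|E) = 0.60054/(1+0.60054) = 0.375. Then P(¬H|E) = 1 − 0.375 = 0.625.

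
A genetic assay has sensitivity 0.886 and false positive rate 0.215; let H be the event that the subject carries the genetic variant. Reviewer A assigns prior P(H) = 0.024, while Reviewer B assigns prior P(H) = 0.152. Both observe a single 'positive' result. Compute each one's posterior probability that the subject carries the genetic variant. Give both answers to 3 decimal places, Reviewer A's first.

P('+'|H) = 0.886, P('+'|¬H) = 0.215.
Reviewer A: numerator 0.886·0.024 = 0.021264; evidence = 0.021264+0.215·0.976 = 0.23110; posterior = 0.092.
Reviewer B: numerator 0.886·0.152 = 0.13467; evidence = 0.13467+0.215·0.848 = 0.31699; posterior = 0.425.

Reviewer A: 0.092; Reviewer B: 0.425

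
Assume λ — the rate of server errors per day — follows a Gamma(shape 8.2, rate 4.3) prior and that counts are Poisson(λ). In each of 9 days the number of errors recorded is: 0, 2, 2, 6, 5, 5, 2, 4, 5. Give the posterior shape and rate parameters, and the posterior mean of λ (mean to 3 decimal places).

Posterior: Gamma(shape=39.2, rate=13.3); mean ≈ 2.947

Total count ∑xᵢ = 31 over n = 9 days.
Gamma is conjugate to the Poisson likelihood: posterior is Gamma(shape = 8.2+31 = 39.2, rate = 4.3+9 = 13.3).
Posterior mean = shape/rate = 39.2/13.3 = 2.947.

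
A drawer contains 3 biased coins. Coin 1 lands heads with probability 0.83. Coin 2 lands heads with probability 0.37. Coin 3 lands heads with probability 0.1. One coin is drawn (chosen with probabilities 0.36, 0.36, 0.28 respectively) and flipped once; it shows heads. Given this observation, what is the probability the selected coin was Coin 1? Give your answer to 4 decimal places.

Posterior probability ≈ 0.6496

P(heads|C1) = 0.83; P(heads|C2) = 0.37; P(heads|C3) = 0.1.
Prior × likelihood for each source: 0.36·0.83=0.2988, 0.36·0.37=0.1332, 0.28·0.1=0.02800. Summing gives P(heads) = 0.46000.
P(Coin 1 | heads) = 0.2988 / 0.46000 = 0.6496.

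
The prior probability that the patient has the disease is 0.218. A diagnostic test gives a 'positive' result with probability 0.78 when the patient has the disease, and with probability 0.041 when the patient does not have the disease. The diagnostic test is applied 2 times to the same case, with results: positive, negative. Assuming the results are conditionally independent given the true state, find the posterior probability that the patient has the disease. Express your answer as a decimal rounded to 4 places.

Let H be the event that the patient has the disease; start with P(H) = 0.218. P('positive'|H) = 0.78, P('positive'|¬H) = 0.041.
Update on result 1 ('positive'): P(H) ← 0.78·0.2180 / (0.78·0.2180 + 0.041·0.7820) = 0.17004/0.20210 = 0.8414.
Update on result 2 ('negative'): P(H) ← 0.22·0.8414 / (0.22·0.8414 + 0.959·0.1586) = 0.18510/0.33724 = 0.5489.

Posterior P(H) ≈ 0.5489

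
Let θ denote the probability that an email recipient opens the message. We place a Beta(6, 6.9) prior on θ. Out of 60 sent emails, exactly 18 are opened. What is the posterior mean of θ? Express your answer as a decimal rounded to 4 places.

Posterior mean ≈ 0.3292

Observing 18 successes and 42 failures updates Beta(6, 6.9) by adding the success and failure counts to the two shape parameters: α = 6+18 = 24, β = 6.9+42 = 48.9.
Posterior mean = α/(α+β) = 24/72.9 = 0.3292.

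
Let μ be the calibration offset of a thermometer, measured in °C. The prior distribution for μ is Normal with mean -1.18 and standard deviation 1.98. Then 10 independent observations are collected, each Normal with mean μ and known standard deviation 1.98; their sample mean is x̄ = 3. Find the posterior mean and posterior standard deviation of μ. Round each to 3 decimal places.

Prior precision 1/τ₀² = 1/1.98² = 0.255076; data precision n/σ² = 10/1.98² = 2.55076.
Posterior precision = 0.255076 + 2.55076 = 2.80584, giving posterior SD = 1/√2.80584 = 0.597.
Posterior mean = (0.255076·-1.18 + 2.55076·3) / 2.80584 = 2.620.

Posterior mean ≈ 2.620; posterior SD ≈ 0.597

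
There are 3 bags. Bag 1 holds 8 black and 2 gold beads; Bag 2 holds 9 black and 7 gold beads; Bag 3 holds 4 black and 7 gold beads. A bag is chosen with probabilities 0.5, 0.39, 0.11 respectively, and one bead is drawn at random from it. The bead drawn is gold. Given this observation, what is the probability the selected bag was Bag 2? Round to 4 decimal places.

Tabulate prior·likelihood by source: [1] prior 0.5, lik 0.2, product 0.1000; [2] prior 0.39, lik 0.4375, product 0.1706; [3] prior 0.11, lik 0.6364, product 0.07000.
Normalizing constant = 0.34063; the posterior for Bag 2 is its product over the sum, 0.1706/0.34063 = 0.5009.

Posterior probability ≈ 0.5009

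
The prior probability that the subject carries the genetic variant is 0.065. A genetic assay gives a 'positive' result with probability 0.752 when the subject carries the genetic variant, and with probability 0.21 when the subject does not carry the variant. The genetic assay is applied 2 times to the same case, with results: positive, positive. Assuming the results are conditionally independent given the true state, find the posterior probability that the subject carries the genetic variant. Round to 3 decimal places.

With H the event that the subject carries the genetic variant, the joint likelihood of the observed sequence is P(data|H) = 0.752·0.752 = 0.56550 and P(data|¬H) = 0.21·0.21 = 0.044100.
Bayes: P(H|data) = 0.065·0.56550 / (0.065·0.56550 + 0.935·0.044100) = 0.036758/0.077991 = 0.4713.

Posterior P(H) ≈ 0.471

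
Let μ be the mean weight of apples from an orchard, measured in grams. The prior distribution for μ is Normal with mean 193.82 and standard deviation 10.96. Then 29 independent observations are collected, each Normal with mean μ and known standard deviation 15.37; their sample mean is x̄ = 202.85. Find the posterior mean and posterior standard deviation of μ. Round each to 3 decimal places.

Prior precision 1/τ₀² = 1/10.96² = 0.00832490; data precision n/σ² = 29/15.37² = 0.122758.
Posterior precision = 0.00832490 + 0.122758 = 0.131083, giving posterior SD = 1/√0.131083 = 2.762.
Posterior mean = (0.00832490·193.82 + 0.122758·202.85) / 0.131083 = 202.277.

Posterior mean ≈ 202.277; posterior SD ≈ 2.762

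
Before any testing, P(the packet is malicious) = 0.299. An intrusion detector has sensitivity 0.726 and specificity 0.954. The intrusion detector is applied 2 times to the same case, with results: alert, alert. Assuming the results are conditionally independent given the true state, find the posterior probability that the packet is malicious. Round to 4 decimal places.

Posterior P(H) ≈ 0.9907

With H the event that the packet is malicious, the joint likelihood of the observed sequence is P(data|H) = 0.726·0.726 = 0.52708 and P(data|¬H) = 0.046·0.046 = 0.0021160.
Bayes: P(H|data) = 0.299·0.52708 / (0.299·0.52708 + 0.701·0.0021160) = 0.15760/0.15908 = 0.9907.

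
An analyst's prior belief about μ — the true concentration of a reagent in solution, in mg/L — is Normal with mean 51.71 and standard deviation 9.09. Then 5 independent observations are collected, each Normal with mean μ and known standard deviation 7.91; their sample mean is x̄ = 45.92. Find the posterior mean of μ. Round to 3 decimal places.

With known σ, the Normal prior is conjugate. Weight on the data is w = (n/σ²)/(n/σ² + 1/τ₀²) = 0.0799129/(0.0799129+0.0121024) = 0.86847.
Posterior mean = w·x̄ + (1−w)·μ₀ = 0.86847·45.92 + 0.13153·51.71 = 46.682.

Posterior mean ≈ 46.682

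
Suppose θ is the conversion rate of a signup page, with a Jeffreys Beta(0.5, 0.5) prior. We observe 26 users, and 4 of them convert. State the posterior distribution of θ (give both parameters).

Posterior: Beta(4.5, 22.5)

Observing 4 successes and 22 failures updates Beta(0.5, 0.5) by adding the success and failure counts to the two shape parameters: α = 0.5+4 = 4.5, β = 0.5+22 = 22.5.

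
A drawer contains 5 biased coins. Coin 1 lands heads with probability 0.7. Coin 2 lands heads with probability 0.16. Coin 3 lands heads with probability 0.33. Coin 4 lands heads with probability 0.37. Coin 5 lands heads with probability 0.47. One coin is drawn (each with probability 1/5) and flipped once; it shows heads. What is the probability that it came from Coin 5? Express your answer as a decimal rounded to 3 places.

Posterior probability ≈ 0.232

P(heads|C1) = 0.7; P(heads|C2) = 0.16; P(heads|C3) = 0.33; P(heads|C4) = 0.37; P(heads|C5) = 0.47.
Prior × likelihood for each source: 0.2·0.7=0.1400, 0.2·0.16=0.03200, 0.2·0.33=0.06600, 0.2·0.37=0.07400, 0.2·0.47=0.09400. Summing gives P(heads) = 0.40600.
P(Coin 5 | heads) = 0.09400 / 0.40600 = 0.232.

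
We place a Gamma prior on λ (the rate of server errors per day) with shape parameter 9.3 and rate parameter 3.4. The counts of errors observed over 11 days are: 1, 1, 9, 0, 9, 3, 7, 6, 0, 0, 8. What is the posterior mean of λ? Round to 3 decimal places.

Posterior mean ≈ 3.701

The Poisson likelihood adds the total count to the shape and the number of exposure periods to the rate. Here ∑xᵢ = 44 and n = 11, so shape 9.3→53.3 and rate 3.4→14.4.
Posterior mean = shape/rate = 53.3/14.4 = 3.701.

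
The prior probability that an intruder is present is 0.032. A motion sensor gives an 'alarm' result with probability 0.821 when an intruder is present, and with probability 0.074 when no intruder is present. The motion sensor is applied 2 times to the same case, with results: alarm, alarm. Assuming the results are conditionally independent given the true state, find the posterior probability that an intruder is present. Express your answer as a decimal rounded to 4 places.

Posterior P(H) ≈ 0.8027

Let H be the event that an intruder is present; start with P(H) = 0.032. P('alarm'|H) = 0.821, P('alarm'|¬H) = 0.074.
Update on result 1 ('alarm'): P(H) ← 0.821·0.0320 / (0.821·0.0320 + 0.074·0.9680) = 0.026272/0.097904 = 0.2683.
Update on result 2 ('alarm'): P(H) ← 0.821·0.2683 / (0.821·0.2683 + 0.074·0.7317) = 0.22031/0.27445 = 0.8027.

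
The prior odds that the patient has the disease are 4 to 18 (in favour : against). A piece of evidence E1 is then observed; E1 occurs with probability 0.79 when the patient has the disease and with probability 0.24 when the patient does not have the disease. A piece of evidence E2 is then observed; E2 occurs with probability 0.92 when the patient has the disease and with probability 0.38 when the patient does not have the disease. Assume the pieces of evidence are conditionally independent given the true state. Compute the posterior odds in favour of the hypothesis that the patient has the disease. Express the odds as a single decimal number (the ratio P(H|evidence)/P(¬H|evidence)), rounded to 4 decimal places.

Posterior odds ≈ 1.7710

Prior odds = 4/18 = 0.22222. In log-odds, ln(0.22222) = -1.5041.
Add log likelihood ratios: ln(3.2917) + ln(2.4211) = 2.0756.
Posterior log-odds = 0.57152, so posterior odds = exp(0.57152) = 1.7710.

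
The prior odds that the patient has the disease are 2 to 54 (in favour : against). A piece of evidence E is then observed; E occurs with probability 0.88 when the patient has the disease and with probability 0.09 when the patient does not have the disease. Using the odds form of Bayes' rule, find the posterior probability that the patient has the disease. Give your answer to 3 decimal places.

Posterior probability ≈ 0.266

Prior odds = 2/54 = 0.037037. In log-odds, ln(0.037037) = -3.2958.
Add log likelihood ratio: ln(9.7778) = 2.2801.
Posterior log-odds = -1.0157, so posterior odds = exp(-1.0157) = 0.36214. Converting, P(H|E) = 0.36214/1.3621 = 0.266.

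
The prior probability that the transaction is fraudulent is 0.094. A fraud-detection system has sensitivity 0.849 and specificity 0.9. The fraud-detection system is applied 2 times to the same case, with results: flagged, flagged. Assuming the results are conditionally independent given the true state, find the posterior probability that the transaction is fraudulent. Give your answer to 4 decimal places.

Let H be the event that the transaction is fraudulent; start with P(H) = 0.094. P('flagged'|H) = 0.849, P('flagged'|¬H) = 0.1.
Update on result 1 ('flagged'): P(H) ← 0.849·0.0940 / (0.849·0.0940 + 0.1·0.9060) = 0.079806/0.17041 = 0.4683.
Update on result 2 ('flagged'): P(H) ← 0.849·0.4683 / (0.849·0.4683 + 0.1·0.5317) = 0.39761/0.45078 = 0.8821.

Posterior P(H) ≈ 0.8821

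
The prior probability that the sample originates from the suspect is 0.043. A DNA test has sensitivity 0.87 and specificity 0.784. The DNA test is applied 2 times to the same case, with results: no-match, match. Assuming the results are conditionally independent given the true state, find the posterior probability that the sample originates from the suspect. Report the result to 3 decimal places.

Posterior P(H) ≈ 0.029

Let H be the event that the sample originates from the suspect; start with P(H) = 0.043. P('match'|H) = 0.87, P('match'|¬H) = 0.216.
Update on result 1 ('no-match'): P(H) ← 0.13·0.0430 / (0.13·0.0430 + 0.784·0.9570) = 0.0055900/0.75588 = 0.0074.
Update on result 2 ('match'): P(H) ← 0.87·0.0074 / (0.87·0.0074 + 0.216·0.9926) = 0.0064340/0.22084 = 0.0291.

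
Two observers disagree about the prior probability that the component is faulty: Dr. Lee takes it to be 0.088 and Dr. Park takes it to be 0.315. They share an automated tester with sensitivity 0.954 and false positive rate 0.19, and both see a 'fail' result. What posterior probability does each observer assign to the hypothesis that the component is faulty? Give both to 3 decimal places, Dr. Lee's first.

Dr. Lee: 0.326; Dr. Park: 0.698

P('+'|H) = 0.954, P('+'|¬H) = 0.19.
Dr. Lee: numerator 0.954·0.088 = 0.083952; evidence = 0.083952+0.19·0.912 = 0.25723; posterior = 0.326.
Dr. Park: numerator 0.954·0.315 = 0.30051; evidence = 0.30051+0.19·0.685 = 0.43066; posterior = 0.698.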